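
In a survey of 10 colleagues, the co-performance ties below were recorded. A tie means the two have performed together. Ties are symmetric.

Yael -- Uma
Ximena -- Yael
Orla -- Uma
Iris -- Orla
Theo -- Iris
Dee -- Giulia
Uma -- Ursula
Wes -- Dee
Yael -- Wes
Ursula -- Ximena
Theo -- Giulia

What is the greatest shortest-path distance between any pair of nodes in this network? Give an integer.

Eccentricity of each node (its greatest distance to any other): Dee:4, Giulia:5, Iris:4, Orla:4, Theo:5, Uma:4, Ursula:5, Wes:4, Ximena:5, Yael:4.
The maximum eccentricity is 5, realized for instance by the pair Giulia–Ursula via Giulia – Dee – Wes – Yael – Uma – Ursula. So the diameter is 5.

5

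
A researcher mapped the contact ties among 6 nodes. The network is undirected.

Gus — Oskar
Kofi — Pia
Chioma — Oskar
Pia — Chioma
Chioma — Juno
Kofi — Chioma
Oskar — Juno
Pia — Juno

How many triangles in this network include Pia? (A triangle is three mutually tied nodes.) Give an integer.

2

Pia's neighbors: Chioma, Juno, and Kofi.
Neighbor pairs that are themselves tied: Pia–Chioma–Juno; Pia–Chioma–Kofi. Each forms one triangle with Pia, for 2 in total.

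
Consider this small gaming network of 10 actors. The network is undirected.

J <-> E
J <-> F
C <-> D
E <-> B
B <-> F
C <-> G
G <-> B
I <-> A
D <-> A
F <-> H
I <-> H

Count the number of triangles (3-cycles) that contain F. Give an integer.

0

F's neighbors are B, H, and J, but none of them are tied to each other, so no triangle contains F.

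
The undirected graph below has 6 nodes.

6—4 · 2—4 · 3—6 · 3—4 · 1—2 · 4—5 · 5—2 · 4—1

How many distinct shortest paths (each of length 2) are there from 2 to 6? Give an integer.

1

The shortest distance is 2, and the only length-2 path is 2–4–6. So there is exactly 1 shortest path.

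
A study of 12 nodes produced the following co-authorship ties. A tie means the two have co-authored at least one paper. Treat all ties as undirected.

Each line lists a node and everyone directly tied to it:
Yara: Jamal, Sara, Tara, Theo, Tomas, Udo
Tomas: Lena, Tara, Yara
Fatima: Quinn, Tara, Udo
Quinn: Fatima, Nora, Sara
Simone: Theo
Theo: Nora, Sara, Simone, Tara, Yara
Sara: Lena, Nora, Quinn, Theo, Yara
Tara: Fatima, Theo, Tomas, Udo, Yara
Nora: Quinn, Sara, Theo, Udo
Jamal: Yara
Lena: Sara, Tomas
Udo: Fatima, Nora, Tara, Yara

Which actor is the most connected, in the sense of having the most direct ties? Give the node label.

Yara

Degrees — Fatima:3, Jamal:1, Lena:2, Nora:4, Quinn:3, Sara:5, Simone:1, Tara:5, Theo:5, Tomas:3, Udo:4, Yara:6.
The maximum is 6, attained only by Yara.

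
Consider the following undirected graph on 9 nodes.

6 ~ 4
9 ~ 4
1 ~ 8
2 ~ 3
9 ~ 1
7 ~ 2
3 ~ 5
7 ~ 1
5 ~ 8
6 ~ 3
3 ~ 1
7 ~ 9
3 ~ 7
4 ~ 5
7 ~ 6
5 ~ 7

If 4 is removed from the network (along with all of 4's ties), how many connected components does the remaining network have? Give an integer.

1

4's neighbors (5, 6, and 9) remain reachable from one another through other ties, so the rest of the network stays in one piece.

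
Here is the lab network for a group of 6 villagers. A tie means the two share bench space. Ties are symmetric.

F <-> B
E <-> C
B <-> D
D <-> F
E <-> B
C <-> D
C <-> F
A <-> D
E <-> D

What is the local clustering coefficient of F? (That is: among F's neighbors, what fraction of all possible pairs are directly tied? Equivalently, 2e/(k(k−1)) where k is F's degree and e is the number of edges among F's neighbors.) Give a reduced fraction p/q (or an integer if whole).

2/3

F's neighbors: B, C, and D (k = 3).
Possible neighbor pairs: C(3,2) = 3. Edges among them: B–D, C–D → e = 2.
Clustering(F) = 2/3.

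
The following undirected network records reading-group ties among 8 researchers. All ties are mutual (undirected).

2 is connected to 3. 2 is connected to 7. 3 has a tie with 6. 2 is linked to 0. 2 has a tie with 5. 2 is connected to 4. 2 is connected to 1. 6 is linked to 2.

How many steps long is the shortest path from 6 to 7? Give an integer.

One shortest route is 6 – 2 – 7, which uses 2 edges, and 6 and 7 are not directly tied, so nothing shorter exists. So d(6,7) = 2.

2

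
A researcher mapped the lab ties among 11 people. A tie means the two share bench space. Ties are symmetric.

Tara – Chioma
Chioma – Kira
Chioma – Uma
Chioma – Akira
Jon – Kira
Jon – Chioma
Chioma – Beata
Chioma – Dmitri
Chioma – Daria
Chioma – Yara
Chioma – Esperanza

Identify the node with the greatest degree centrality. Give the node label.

Chioma

Degrees — Akira:1, Beata:1, Chioma:10, Daria:1, Dmitri:1, Esperanza:1, Jon:2, Kira:2, Tara:1, Uma:1, Yara:1.
The maximum is 10, attained only by Chioma.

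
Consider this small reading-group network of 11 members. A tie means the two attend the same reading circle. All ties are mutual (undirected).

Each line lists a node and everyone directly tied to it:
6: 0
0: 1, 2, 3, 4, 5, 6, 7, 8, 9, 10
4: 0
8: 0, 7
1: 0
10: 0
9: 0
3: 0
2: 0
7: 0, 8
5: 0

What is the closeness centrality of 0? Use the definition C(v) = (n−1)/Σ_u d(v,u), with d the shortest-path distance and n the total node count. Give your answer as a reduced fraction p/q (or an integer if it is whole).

1

Distances from 0: 1:1, 2:1, 3:1, 4:1, 5:1, 6:1, 7:1, 8:1, 9:1, 10:1. Sum = 10.
n = 11, so closeness = 10/10 = 1.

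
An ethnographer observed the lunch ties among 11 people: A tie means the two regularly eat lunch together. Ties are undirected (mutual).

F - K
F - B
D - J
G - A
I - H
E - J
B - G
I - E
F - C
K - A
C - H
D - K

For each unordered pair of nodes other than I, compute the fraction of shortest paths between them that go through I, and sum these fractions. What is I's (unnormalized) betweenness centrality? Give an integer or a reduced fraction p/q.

5

Pairs whose geodesics pass through I — D–H: 1/2; J–H: 1; J–C: 1/2; E–H: 1; E–C: 1; E–F: 1/2; E–B: 1/2.
All other pairs contribute 0.
Summing the contributions gives betweenness(I) = 5.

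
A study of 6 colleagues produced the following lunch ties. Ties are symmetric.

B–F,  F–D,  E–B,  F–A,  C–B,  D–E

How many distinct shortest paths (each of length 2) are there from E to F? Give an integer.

The shortest distance is 2. The length-2 paths are: E–D–F; E–B–F.
That gives 2 distinct shortest paths.

2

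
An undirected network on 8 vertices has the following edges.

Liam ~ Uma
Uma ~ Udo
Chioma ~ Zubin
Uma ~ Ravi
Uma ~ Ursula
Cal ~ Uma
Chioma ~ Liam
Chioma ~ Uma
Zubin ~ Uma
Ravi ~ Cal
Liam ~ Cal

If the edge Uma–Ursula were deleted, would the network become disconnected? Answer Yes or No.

Yes

Without the Uma–Ursula edge there is no alternate route between Uma and Ursula, so the network disconnects. It is a bridge.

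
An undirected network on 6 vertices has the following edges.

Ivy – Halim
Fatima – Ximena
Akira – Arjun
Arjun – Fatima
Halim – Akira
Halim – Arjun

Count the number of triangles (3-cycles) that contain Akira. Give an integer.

1

Akira's neighbors: Arjun and Halim.
Neighbor pairs that are themselves tied: Akira–Arjun–Halim. Each forms one triangle with Akira, for 1 in total.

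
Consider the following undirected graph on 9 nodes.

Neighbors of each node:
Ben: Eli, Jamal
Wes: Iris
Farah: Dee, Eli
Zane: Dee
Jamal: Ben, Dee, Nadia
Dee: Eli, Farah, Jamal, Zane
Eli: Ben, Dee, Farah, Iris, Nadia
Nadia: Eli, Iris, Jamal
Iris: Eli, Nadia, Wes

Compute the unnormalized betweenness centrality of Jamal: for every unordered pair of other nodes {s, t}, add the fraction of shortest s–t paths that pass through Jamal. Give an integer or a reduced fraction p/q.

Pairs whose geodesics pass through Jamal — Dee–Nadia: 1/2; Dee–Ben: 1/2; Nadia–Zane: 1/2; Nadia–Ben: 1/2; Zane–Ben: 1/2.
All other pairs contribute 0.
Summing the contributions gives betweenness(Jamal) = 5/2.

5/2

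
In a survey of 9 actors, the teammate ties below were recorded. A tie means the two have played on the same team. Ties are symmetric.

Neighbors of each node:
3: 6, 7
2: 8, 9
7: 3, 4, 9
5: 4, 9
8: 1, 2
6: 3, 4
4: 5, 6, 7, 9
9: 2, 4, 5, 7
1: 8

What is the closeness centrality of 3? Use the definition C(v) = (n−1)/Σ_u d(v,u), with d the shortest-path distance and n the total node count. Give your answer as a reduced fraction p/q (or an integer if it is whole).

8/21

Distances from 3: 1:5, 2:3, 4:2, 5:3, 6:1, 7:1, 8:4, 9:2. Sum = 21.
n = 9, so closeness = 8/21.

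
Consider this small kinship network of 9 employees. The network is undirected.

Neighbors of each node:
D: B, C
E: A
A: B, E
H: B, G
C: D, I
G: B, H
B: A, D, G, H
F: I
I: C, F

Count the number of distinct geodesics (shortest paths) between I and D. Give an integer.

1

The shortest distance is 2, and the only length-2 path is I–C–D. So there is exactly 1 shortest path.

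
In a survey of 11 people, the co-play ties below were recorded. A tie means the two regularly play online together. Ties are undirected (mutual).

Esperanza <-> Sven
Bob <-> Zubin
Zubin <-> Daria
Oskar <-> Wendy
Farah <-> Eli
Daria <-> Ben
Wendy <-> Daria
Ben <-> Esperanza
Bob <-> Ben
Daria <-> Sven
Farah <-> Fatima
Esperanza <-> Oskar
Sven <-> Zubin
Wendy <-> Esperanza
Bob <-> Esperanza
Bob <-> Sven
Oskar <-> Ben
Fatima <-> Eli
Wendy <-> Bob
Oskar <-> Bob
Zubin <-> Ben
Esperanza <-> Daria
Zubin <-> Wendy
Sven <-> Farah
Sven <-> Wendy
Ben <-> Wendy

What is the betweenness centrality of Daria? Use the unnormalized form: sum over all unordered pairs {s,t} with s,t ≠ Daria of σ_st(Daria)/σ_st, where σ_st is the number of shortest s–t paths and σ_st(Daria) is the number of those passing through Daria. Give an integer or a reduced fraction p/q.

1

Pairs whose geodesics pass through Daria — Fatima–Ben: 1/5; Eli–Ben: 1/5; Farah–Ben: 1/5; Zubin–Esperanza: 1/5; Ben–Sven: 1/5.
All other pairs contribute 0.
Summing the contributions gives betweenness(Daria) = 1.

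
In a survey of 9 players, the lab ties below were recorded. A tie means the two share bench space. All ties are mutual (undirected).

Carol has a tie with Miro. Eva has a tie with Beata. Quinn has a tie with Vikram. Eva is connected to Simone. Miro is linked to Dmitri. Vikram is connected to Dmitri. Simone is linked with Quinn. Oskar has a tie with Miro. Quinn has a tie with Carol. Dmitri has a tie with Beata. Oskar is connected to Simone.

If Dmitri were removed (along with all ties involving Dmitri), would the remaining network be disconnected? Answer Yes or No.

Even without Dmitri, every remaining node can still reach every other (the residual graph is connected), so Dmitri is not a cut vertex.

No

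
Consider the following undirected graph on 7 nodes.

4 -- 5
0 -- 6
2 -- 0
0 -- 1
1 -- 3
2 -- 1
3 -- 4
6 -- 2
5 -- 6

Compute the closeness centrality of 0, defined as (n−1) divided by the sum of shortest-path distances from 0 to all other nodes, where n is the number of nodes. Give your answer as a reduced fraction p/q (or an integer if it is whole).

Distances from 0: 1:1, 2:1, 3:2, 4:3, 5:2, 6:1. Sum = 10.
n = 7, so closeness = 6/10 = 3/5.

3/5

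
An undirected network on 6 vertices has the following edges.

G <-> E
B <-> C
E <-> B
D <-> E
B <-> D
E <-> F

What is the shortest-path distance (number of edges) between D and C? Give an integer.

One shortest route is D – B – C, which uses 2 edges, and D and C are not directly tied, so nothing shorter exists. So d(D,C) = 2.

2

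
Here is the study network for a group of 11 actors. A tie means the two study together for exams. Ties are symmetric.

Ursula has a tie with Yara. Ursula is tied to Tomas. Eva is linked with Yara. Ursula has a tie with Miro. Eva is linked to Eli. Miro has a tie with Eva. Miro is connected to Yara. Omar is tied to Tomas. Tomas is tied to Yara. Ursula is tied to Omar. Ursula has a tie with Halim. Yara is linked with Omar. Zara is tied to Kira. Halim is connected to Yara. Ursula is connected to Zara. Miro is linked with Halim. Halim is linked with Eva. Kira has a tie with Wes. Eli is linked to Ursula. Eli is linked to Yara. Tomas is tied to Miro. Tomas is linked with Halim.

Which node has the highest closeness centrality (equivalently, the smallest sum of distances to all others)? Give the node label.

Ursula

Farness (sum of distances to all others) for each node — Eli:20, Eva:22, Halim:18, Kira:26, Miro:18, Omar:20, Tomas:18, Ursula:14, Wes:35, Yara:16, Zara:19.
The smallest farness is 14, for Ursula, so Ursula has the highest closeness.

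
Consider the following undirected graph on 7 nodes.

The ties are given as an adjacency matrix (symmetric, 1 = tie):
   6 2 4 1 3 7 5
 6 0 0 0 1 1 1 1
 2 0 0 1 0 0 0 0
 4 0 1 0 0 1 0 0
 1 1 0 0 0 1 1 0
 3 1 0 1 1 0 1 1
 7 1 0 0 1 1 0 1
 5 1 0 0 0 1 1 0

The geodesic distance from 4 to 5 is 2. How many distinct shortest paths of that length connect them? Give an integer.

1

The shortest distance is 2, and the only length-2 path is 4–3–5. So there is exactly 1 shortest path.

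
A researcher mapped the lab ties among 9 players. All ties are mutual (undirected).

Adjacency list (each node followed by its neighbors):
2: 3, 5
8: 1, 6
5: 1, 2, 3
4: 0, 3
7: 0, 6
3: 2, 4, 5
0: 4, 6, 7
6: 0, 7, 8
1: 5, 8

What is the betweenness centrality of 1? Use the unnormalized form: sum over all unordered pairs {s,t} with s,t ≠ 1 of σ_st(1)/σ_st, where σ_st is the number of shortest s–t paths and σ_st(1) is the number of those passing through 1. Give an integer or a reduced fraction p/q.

5

Pairs whose geodesics pass through 1 — 3–8: 1; 7–5: 1/2; 6–5: 1; 6–2: 1/2; 8–5: 1; 8–2: 1.
All other pairs contribute 0.
Summing the contributions gives betweenness(1) = 5.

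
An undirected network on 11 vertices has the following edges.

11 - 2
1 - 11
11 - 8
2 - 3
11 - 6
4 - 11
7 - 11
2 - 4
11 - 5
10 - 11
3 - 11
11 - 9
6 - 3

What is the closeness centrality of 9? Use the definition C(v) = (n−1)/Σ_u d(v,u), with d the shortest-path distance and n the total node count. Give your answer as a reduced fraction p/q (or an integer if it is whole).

10/19

Distances from 9: 1:2, 2:2, 3:2, 4:2, 5:2, 6:2, 7:2, 8:2, 10:2, 11:1. Sum = 19.
n = 11, so closeness = 10/19.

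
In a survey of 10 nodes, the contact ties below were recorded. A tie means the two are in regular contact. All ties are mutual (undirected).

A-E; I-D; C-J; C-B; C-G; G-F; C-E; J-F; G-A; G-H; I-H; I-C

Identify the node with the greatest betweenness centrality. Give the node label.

Unnormalized betweenness of each node: A:7/6, B:0, C:61/3, D:0, E:2, F:7/6, G:34/3, H:7/3, I:29/3, J:2.
C has the largest value, 61/3, making it the main broker — the node through which the most shortest paths run.

C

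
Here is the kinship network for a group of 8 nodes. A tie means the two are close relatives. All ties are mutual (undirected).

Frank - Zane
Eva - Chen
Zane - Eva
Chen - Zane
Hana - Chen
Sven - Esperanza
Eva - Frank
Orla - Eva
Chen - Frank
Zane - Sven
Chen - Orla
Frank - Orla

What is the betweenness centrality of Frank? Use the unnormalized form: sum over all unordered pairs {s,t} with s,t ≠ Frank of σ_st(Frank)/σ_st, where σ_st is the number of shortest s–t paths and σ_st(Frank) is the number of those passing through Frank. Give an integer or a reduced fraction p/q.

1

Pairs whose geodesics pass through Frank — Zane–Orla: 1/3; Orla–Esperanza: 1/3; Orla–Sven: 1/3.
All other pairs contribute 0.
Summing the contributions gives betweenness(Frank) = 1.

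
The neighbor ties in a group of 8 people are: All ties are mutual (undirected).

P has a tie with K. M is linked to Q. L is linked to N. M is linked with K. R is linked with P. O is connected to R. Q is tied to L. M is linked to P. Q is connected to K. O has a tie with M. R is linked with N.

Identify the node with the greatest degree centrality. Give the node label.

Degrees — K:3, L:2, M:4, N:2, O:2, P:3, Q:3, R:3.
The maximum is 4, attained only by M.

M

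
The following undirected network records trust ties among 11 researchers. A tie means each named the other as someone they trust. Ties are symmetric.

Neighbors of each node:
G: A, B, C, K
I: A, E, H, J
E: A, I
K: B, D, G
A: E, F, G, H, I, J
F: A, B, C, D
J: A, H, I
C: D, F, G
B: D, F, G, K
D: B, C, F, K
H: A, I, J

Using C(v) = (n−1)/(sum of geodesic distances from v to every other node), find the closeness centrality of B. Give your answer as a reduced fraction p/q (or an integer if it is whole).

Distances from B: A:2, C:2, D:1, E:3, F:1, G:1, H:3, I:3, J:3, K:1. Sum = 20.
n = 11, so closeness = 10/20 = 1/2.

1/2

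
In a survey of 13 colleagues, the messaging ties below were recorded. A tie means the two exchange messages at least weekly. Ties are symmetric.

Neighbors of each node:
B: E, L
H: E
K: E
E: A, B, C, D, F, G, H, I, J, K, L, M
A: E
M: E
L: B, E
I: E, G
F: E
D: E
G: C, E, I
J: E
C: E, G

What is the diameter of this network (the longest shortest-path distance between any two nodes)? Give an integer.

2

Eccentricity of each node (its greatest distance to any other): A:2, B:2, C:2, D:2, E:1, F:2, G:2, H:2, I:2, J:2, K:2, L:2, M:2.
The maximum eccentricity is 2, realized for instance by the pair F–I via F – E – I. So the diameter is 2.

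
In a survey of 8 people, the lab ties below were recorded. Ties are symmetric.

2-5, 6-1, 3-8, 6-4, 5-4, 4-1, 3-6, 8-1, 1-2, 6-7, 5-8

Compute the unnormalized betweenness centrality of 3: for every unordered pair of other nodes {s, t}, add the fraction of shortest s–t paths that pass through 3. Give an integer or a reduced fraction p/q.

1

Pairs whose geodesics pass through 3 — 8–7: 1/2; 8–6: 1/2.
All other pairs contribute 0.
Summing the contributions gives betweenness(3) = 1.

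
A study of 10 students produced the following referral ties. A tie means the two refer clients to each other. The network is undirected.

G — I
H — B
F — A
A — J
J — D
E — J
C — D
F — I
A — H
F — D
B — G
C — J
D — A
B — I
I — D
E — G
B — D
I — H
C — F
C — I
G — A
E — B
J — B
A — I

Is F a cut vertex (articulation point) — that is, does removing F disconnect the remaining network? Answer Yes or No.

No

Even without F, every remaining node can still reach every other (the residual graph is connected), so F is not a cut vertex.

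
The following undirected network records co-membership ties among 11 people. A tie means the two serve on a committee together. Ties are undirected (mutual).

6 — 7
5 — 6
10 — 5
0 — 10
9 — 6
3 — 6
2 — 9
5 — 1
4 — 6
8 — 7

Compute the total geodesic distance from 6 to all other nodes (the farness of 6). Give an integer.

Distances from 6: 0:3, 1:2, 2:2, 3:1, 4:1, 5:1, 7:1, 8:2, 9:1, 10:2.
Sum = 3 + 2 + 2 + 1 + 1 + 1 + 1 + 2 + 1 + 2 = 16.

16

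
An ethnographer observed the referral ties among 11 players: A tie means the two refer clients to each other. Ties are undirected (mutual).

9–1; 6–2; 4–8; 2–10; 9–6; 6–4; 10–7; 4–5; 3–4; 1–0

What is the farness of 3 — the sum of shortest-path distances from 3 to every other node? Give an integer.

Distances from 3: 0:5, 1:4, 2:3, 4:1, 5:2, 6:2, 7:5, 8:2, 9:3, 10:4.
Sum = 5 + 4 + 3 + 1 + 2 + 2 + 5 + 2 + 3 + 4 = 31.

31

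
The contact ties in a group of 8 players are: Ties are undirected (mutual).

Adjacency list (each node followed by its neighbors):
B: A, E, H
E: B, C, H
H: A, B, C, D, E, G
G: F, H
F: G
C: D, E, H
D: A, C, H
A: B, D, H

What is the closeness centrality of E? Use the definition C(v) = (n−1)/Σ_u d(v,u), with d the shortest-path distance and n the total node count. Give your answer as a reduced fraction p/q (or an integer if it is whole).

Distances from E: A:2, B:1, C:1, D:2, F:3, G:2, H:1. Sum = 12.
n = 8, so closeness = 7/12.

7/12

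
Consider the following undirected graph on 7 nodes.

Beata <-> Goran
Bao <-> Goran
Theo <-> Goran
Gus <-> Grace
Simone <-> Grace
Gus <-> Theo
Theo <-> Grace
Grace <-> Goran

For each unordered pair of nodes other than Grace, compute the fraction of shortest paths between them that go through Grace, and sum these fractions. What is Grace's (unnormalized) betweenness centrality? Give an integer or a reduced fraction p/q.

13/2

Pairs whose geodesics pass through Grace — Bao–Simone: 1; Bao–Gus: 1/2; Beata–Simone: 1; Beata–Gus: 1/2; Goran–Simone: 1; Goran–Gus: 1/2; Theo–Simone: 1; Simone–Gus: 1.
All other pairs contribute 0.
Summing the contributions gives betweenness(Grace) = 13/2.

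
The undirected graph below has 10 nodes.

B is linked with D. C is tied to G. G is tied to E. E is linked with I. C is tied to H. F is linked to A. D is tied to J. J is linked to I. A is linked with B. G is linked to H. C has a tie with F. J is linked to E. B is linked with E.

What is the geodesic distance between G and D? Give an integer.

3

One shortest route is G – E – J – D, which uses 3 edges, and at distance 2 from G we only reach {B, F, I, J}, which does not include D. So d(G,D) = 3.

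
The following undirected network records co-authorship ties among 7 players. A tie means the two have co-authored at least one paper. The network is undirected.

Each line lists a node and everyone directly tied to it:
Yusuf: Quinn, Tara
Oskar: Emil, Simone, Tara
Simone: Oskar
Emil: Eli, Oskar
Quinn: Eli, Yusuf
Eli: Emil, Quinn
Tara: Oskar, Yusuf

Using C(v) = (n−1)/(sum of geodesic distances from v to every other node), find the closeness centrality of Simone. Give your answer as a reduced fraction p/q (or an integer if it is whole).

2/5

Distances from Simone: Eli:3, Emil:2, Oskar:1, Quinn:4, Tara:2, Yusuf:3. Sum = 15.
n = 7, so closeness = 6/15 = 2/5.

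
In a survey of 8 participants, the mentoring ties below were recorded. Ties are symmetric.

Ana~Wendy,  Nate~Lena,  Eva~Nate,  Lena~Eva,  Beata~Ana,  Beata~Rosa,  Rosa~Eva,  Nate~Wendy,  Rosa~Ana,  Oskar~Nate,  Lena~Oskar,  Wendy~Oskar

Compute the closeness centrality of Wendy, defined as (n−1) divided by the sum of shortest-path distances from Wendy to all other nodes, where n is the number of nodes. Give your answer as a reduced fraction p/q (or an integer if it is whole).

Distances from Wendy: Ana:1, Beata:2, Eva:2, Lena:2, Nate:1, Oskar:1, Rosa:2. Sum = 11.
n = 8, so closeness = 7/11.

7/11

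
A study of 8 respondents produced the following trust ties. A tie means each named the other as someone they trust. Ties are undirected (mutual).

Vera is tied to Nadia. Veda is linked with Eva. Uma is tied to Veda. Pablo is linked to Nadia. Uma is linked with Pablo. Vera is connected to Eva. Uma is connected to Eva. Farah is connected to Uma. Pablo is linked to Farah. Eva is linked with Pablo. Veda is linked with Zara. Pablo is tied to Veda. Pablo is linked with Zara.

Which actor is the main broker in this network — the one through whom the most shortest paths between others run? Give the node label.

Pablo

Unnormalized betweenness of each node: Eva:23/6, Farah:0, Nadia:7/6, Pablo:53/6, Uma:4/3, Veda:4/3, Vera:1/2, Zara:0.
Pablo has the largest value, 53/6, making it the main broker — the node through which the most shortest paths run.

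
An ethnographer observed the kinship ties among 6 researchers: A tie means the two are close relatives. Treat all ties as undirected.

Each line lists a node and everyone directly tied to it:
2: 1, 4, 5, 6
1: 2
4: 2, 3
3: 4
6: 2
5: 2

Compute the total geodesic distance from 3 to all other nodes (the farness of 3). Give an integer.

12

Distances from 3: 1:3, 2:2, 4:1, 5:3, 6:3.
Sum = 3 + 2 + 1 + 3 + 3 = 12.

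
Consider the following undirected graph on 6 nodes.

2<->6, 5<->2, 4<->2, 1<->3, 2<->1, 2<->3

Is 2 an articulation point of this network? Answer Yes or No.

Removing 2 leaves {1 and 3} with no path to {6}, so the network splits into 4 components. 2 is a cut vertex.

Yes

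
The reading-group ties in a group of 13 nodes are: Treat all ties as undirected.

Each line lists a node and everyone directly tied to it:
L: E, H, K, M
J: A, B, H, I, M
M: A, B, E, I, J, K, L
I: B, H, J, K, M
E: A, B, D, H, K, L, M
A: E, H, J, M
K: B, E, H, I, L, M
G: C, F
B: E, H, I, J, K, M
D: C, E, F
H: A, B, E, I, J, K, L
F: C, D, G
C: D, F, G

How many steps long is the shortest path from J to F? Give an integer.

4

One shortest route is J – H – E – D – F, which uses 4 edges, and at distance 3 from J we only reach {D}, which does not include F. So d(J,F) = 4.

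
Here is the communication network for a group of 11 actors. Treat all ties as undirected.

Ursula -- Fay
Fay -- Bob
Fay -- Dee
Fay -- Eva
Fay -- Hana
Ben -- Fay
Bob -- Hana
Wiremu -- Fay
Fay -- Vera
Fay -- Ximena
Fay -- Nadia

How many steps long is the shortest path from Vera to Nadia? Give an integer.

One shortest route is Vera – Fay – Nadia, which uses 2 edges, and Vera and Nadia are not directly tied, so nothing shorter exists. So d(Vera,Nadia) = 2.

2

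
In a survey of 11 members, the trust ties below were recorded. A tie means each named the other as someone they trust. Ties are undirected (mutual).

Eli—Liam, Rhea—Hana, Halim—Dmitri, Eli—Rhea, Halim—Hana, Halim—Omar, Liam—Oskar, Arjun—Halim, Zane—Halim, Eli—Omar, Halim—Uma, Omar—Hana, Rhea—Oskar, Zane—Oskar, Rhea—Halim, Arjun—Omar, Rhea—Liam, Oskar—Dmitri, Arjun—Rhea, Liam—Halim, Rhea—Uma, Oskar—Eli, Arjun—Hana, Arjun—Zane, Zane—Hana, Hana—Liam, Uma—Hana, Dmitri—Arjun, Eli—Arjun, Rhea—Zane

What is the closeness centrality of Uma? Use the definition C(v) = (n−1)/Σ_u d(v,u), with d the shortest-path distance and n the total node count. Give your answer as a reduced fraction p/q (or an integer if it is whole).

Distances from Uma: Arjun:2, Dmitri:2, Eli:2, Halim:1, Hana:1, Liam:2, Omar:2, Oskar:2, Rhea:1, Zane:2. Sum = 17.
n = 11, so closeness = 10/17.

10/17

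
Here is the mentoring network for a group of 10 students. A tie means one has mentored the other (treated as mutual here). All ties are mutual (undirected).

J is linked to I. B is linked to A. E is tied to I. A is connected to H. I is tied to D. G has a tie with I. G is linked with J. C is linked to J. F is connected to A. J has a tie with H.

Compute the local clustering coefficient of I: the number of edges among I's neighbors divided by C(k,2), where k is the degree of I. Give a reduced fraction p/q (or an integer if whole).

I's neighbors: D, E, G, and J (k = 4).
Possible neighbor pairs: C(4,2) = 6. Edges among them: G–J → e = 1.
Clustering(I) = 1/6.

1/6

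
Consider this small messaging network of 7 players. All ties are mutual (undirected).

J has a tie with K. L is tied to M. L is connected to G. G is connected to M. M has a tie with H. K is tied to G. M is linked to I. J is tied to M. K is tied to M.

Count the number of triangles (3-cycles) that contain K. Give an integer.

K's neighbors: G, J, and M.
Neighbor pairs that are themselves tied: K–G–M; K–J–M. Each forms one triangle with K, for 2 in total.

2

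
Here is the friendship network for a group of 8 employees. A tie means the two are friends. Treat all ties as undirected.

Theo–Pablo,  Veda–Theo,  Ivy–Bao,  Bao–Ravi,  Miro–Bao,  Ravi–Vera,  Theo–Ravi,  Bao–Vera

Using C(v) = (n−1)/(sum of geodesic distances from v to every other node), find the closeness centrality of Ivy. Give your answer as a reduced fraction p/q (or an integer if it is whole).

Distances from Ivy: Bao:1, Miro:2, Pablo:4, Ravi:2, Theo:3, Veda:4, Vera:2. Sum = 18.
n = 8, so closeness = 7/18.

7/18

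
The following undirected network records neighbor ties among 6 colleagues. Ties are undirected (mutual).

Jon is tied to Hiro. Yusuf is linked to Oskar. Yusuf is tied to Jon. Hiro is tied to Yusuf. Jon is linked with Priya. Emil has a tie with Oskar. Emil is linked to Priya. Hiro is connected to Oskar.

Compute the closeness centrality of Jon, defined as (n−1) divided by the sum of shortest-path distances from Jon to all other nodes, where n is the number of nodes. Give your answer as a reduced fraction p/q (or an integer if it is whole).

Distances from Jon: Emil:2, Hiro:1, Oskar:2, Priya:1, Yusuf:1. Sum = 7.
n = 6, so closeness = 5/7.

5/7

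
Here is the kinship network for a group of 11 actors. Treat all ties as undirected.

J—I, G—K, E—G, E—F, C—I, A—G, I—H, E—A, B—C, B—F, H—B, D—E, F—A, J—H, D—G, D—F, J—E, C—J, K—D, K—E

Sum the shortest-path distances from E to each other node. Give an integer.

14

Distances from E: A:1, B:2, C:2, D:1, F:1, G:1, H:2, I:2, J:1, K:1.
Sum = 1 + 2 + 2 + 1 + 1 + 1 + 2 + 2 + 1 + 1 = 14.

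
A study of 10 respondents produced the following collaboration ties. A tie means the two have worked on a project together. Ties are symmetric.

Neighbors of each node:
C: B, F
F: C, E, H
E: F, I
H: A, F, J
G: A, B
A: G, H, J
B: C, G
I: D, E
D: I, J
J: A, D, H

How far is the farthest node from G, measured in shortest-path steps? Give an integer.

Distances from G: A:1, B:1, C:2, D:3, E:4, F:3, H:2, I:4, J:2.
The largest is 4 (to E and I), so the eccentricity of G is 4.

4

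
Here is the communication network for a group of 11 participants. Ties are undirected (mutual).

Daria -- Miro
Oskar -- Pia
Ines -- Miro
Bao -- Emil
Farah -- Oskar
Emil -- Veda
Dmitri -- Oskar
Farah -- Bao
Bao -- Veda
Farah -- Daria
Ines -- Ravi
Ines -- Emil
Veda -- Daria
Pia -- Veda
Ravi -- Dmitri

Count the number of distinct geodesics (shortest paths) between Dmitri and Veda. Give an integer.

1

The shortest distance is 3, and the only length-3 path is Dmitri–Oskar–Pia–Veda. So there is exactly 1 shortest path.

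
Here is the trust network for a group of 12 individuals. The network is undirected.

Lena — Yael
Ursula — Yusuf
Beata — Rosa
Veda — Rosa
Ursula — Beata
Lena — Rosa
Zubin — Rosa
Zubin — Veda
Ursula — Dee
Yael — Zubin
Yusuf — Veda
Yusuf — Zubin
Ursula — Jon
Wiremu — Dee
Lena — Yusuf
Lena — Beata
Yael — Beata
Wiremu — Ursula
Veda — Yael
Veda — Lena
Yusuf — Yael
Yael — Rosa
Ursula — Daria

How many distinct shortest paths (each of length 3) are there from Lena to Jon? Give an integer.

2

The shortest distance is 3. The length-3 paths are: Lena–Yusuf–Ursula–Jon; Lena–Beata–Ursula–Jon.
That gives 2 distinct shortest paths.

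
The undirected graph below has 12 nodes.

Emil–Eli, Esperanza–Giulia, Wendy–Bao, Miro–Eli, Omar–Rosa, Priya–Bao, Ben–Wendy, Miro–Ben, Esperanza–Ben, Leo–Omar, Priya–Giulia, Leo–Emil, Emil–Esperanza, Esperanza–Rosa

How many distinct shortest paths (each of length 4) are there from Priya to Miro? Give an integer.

2

The shortest distance is 4. The length-4 paths are: Priya–Bao–Wendy–Ben–Miro; Priya–Giulia–Esperanza–Ben–Miro.
That gives 2 distinct shortest paths.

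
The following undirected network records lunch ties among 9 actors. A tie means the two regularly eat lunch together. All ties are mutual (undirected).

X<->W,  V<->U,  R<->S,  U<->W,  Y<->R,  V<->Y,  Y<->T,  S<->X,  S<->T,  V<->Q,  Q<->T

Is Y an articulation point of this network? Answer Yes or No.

No

Even without Y, every remaining node can still reach every other (the residual graph is connected), so Y is not a cut vertex.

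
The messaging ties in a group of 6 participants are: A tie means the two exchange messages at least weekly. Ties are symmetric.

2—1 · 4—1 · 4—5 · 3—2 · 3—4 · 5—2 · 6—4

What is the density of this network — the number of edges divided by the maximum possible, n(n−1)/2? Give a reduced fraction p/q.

7/15

There are 7 edges and 6 nodes, so the maximum possible is C(6,2) = 15.
Density = 7/15.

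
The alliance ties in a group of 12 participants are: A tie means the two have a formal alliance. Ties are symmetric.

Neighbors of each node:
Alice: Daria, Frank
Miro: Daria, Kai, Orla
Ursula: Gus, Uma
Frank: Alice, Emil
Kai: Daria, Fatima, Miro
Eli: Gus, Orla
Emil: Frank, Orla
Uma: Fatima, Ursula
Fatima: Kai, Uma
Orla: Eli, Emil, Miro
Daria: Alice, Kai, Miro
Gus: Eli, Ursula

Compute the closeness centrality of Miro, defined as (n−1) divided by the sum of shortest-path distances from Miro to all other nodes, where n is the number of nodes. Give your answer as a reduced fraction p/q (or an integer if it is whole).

Distances from Miro: Alice:2, Daria:1, Eli:2, Emil:2, Fatima:2, Frank:3, Gus:3, Kai:1, Orla:1, Uma:3, Ursula:4. Sum = 24.
n = 12, so closeness = 11/24.

11/24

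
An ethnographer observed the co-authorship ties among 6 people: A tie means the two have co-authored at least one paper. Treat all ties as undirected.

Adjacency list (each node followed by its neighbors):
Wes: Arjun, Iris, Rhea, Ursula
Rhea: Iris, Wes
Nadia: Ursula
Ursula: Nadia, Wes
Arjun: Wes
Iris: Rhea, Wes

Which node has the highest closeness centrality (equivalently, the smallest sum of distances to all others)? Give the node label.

Wes

Farness (sum of distances to all others) for each node — Arjun:10, Iris:9, Nadia:12, Rhea:9, Ursula:8, Wes:6.
The smallest farness is 6, for Wes, so Wes has the highest closeness.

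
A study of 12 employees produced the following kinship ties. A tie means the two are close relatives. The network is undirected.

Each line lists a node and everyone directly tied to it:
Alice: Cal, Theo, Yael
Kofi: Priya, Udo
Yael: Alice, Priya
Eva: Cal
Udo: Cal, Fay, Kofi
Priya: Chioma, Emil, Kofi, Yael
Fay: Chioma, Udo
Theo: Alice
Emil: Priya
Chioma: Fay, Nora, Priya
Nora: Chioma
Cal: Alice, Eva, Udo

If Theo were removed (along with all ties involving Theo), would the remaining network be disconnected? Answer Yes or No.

No

Even without Theo, every remaining node can still reach every other (the residual graph is connected), so Theo is not a cut vertex.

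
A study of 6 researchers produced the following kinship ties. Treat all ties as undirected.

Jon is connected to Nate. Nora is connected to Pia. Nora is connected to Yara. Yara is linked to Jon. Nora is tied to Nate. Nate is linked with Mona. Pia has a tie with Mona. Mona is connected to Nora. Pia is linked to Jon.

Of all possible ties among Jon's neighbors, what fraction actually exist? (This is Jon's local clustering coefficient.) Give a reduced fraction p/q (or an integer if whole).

0

Jon's neighbors: Nate, Pia, and Yara (k = 3).
Possible neighbor pairs: C(3,2) = 3. Edges among them: none → e = 0.
Clustering(Jon) = 0/3 = 0.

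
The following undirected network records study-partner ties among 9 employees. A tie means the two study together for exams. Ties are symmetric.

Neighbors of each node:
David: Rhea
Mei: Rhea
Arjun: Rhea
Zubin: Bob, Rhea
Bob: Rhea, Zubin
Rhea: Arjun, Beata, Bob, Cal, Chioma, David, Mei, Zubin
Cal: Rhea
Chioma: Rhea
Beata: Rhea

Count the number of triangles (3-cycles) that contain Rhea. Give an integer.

Rhea's neighbors: Arjun, Beata, Bob, Cal, Chioma, David, Mei, and Zubin.
Neighbor pairs that are themselves tied: Rhea–Bob–Zubin. Each forms one triangle with Rhea, for 1 in total.

1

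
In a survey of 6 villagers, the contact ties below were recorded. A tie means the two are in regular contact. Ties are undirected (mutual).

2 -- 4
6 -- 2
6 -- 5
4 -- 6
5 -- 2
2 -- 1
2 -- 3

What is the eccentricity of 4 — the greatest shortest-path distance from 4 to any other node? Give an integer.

Distances from 4: 1:2, 2:1, 3:2, 5:2, 6:1.
The largest is 2 (to 5, 3, and 1), so the eccentricity of 4 is 2.

2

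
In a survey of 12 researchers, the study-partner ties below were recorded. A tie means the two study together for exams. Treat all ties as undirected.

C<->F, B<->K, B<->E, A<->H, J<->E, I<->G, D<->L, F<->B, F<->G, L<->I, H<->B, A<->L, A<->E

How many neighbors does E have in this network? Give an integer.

3

E is directly tied to A, B, and J. That is 3 neighbors, so the degree of E is 3.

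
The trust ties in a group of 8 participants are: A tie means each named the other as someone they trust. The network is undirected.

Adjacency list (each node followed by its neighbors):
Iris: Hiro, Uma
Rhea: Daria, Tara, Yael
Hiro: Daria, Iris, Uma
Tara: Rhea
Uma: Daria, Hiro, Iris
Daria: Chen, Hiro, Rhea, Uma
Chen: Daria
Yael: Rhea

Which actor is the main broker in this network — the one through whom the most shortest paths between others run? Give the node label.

Unnormalized betweenness of each node: Chen:0, Daria:15, Hiro:5/2, Iris:0, Rhea:11, Tara:0, Uma:5/2, Yael:0.
Daria has the largest value, 15, making it the main broker — the node through which the most shortest paths run.

Daria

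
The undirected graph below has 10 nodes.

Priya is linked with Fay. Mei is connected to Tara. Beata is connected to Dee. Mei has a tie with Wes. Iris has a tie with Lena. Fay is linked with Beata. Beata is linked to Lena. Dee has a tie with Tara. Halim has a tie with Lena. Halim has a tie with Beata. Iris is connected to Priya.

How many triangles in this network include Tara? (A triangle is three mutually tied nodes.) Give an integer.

0

Tara's neighbors are Dee and Mei, but none of them are tied to each other, so no triangle contains Tara.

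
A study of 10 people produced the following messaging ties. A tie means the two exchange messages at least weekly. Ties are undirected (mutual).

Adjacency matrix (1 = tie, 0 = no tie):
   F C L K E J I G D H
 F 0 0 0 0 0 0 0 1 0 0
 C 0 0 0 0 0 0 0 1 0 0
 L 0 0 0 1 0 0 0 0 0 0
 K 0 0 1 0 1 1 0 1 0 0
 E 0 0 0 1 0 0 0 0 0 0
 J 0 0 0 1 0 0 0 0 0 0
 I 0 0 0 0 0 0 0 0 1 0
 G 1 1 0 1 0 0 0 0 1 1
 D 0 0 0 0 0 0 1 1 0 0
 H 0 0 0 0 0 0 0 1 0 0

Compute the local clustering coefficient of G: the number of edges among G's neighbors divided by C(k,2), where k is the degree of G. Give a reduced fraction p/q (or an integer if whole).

0

G's neighbors: C, D, F, H, and K (k = 5).
Possible neighbor pairs: C(5,2) = 10. Edges among them: none → e = 0.
Clustering(G) = 0/10 = 0.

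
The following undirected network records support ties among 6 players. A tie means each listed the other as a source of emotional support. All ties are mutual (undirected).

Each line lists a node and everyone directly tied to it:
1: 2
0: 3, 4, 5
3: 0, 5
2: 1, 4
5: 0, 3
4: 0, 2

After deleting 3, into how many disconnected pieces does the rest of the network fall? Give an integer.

3's neighbors (0 and 5) remain reachable from one another through other ties, so the rest of the network stays in one piece.

1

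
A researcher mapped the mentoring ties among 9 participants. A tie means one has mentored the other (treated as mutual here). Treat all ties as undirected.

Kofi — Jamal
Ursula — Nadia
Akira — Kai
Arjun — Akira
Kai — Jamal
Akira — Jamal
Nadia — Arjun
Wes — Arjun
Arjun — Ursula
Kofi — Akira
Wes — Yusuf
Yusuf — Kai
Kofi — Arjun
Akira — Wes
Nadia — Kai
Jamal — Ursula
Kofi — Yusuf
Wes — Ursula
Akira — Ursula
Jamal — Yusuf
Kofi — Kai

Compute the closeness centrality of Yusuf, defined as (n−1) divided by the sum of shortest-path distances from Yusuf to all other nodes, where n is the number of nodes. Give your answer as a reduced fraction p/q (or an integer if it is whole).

2/3

Distances from Yusuf: Akira:2, Arjun:2, Jamal:1, Kai:1, Kofi:1, Nadia:2, Ursula:2, Wes:1. Sum = 12.
n = 9, so closeness = 8/12 = 2/3.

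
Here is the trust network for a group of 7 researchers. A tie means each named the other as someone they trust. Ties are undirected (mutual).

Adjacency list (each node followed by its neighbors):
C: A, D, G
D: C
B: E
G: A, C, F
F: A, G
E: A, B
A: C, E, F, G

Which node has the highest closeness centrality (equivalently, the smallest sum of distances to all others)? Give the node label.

A

Farness (sum of distances to all others) for each node — A:8, B:16, C:10, D:15, E:11, F:12, G:10.
The smallest farness is 8, for A, so A has the highest closeness.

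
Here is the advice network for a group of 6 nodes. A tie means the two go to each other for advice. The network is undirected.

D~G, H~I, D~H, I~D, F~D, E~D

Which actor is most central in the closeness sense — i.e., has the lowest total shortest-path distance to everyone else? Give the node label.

Farness (sum of distances to all others) for each node — D:5, E:9, F:9, G:9, H:8, I:8.
The smallest farness is 5, for D, so D has the highest closeness.

D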